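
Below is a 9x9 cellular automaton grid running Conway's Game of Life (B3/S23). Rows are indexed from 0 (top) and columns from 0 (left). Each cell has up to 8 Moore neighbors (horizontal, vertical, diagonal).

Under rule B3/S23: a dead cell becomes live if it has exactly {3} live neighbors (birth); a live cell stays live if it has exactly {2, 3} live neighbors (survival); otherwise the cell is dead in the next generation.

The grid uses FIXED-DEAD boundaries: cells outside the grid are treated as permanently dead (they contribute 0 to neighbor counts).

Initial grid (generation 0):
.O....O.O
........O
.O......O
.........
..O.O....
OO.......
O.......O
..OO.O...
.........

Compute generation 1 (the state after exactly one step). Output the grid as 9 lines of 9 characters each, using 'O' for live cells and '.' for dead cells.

Simulating step by step:
Generation 0 (given above): 15 live cells
Generation 1: 7 live cells
(generation 1 grid is the final answer)

Answer: .......O.
........O
.........
.........
.O.......
OO.......
O.O......
.........
.........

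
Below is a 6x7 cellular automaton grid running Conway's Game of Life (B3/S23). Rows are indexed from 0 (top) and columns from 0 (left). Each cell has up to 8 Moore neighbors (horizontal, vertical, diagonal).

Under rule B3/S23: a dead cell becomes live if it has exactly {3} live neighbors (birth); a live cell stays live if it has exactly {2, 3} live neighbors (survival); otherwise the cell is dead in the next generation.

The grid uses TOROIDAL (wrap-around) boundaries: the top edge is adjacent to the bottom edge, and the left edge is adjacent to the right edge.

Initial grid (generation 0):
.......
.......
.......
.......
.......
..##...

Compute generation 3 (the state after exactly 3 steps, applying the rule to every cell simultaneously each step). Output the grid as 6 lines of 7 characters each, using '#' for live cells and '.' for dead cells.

Answer: .......
.......
.......
.......
.......
.......

Derivation:
Simulating step by step:
Generation 0 (given above): 2 live cells
Generation 1: 0 live cells
.......
.......
.......
.......
.......
.......
Generation 2: 0 live cells
.......
.......
.......
.......
.......
.......
Generation 3: 0 live cells
(generation 3 grid is the final answer)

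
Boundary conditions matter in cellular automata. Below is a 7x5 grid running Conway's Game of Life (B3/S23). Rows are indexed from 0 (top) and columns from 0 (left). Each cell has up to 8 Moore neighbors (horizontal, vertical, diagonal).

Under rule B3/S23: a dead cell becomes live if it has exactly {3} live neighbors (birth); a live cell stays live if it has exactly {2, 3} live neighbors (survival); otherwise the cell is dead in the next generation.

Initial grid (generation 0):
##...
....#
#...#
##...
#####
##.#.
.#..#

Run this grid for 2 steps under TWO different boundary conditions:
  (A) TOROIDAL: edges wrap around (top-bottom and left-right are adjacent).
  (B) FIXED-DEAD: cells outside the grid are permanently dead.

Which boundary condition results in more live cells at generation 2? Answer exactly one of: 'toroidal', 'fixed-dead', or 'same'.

Under TOROIDAL boundary, generation 2:
...##
.####
.....
.....
.....
.....
#....
Population = 7

Under FIXED-DEAD boundary, generation 2:
.....
##...
##...
...##
...##
.###.
.#...
Population = 12

Comparison: toroidal=7, fixed-dead=12 -> fixed-dead

Answer: fixed-dead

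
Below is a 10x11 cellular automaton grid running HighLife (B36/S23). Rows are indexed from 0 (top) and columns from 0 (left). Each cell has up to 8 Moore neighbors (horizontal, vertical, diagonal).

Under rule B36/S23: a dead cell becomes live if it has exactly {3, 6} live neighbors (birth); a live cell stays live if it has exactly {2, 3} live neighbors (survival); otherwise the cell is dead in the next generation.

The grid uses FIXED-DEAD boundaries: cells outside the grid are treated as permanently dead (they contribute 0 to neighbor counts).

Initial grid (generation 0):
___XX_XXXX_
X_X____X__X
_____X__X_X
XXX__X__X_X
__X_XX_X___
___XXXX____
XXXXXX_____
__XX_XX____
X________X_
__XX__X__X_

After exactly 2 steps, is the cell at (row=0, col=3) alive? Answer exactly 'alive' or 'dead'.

Answer: alive

Derivation:
Simulating step by step:
Generation 0 (given above): 43 live cells
Generation 1: 31 live cells
___X__XXXX_
___XXX____X
X_X___XXX_X
_XXX_X_XX__
__X____X___
___________
_X_________
X____XX____
_X__XXX____
___________
Generation 2: 28 live cells
___X_XXXXX_
__XXXX_X__X
________X__
___X_____X_
_XXX__XXX__
___________
___________
XX__X_X____
____X_X____
_____X_____

Cell (0,3) at generation 2: 1 -> alive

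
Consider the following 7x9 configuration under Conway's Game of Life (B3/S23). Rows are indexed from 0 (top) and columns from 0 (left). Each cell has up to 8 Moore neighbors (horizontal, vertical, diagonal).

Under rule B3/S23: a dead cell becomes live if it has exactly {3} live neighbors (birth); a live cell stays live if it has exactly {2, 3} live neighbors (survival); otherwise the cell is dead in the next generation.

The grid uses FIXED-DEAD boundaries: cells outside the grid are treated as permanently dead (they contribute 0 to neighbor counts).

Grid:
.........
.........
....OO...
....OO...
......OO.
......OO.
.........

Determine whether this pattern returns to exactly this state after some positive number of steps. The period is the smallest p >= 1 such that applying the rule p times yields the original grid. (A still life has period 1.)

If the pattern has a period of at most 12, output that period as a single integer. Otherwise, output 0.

Answer: 2

Derivation:
Simulating and comparing each generation to the original:
Gen 0 (original, given above): 8 live cells
Gen 1: 6 live cells, differs from original
Gen 2: 8 live cells, MATCHES original -> period = 2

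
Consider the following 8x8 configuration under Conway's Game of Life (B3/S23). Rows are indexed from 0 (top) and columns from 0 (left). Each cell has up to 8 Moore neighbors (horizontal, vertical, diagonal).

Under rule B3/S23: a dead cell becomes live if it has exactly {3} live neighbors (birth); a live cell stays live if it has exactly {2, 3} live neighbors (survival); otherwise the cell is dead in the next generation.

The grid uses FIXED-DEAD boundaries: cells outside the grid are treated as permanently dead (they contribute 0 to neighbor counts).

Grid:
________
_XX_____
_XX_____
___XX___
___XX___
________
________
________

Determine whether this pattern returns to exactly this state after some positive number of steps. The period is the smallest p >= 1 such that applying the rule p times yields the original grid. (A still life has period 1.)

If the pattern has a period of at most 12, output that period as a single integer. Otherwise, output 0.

Simulating and comparing each generation to the original:
Gen 0 (original, given above): 8 live cells
Gen 1: 6 live cells, differs from original
Gen 2: 8 live cells, MATCHES original -> period = 2

Answer: 2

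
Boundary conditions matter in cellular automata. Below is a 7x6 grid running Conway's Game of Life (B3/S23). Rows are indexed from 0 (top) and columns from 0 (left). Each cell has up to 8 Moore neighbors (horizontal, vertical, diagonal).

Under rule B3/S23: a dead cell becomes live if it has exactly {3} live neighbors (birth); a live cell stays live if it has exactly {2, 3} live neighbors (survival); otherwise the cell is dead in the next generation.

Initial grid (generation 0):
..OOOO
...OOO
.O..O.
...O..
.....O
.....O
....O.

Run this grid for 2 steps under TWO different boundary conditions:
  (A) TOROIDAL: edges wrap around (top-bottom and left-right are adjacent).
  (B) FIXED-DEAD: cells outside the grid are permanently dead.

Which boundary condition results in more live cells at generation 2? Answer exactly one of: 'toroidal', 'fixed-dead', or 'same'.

Answer: toroidal

Derivation:
Under TOROIDAL boundary, generation 2:
......
.O....
.....O
...OOO
...OO.
....OO
......
Population = 9

Under FIXED-DEAD boundary, generation 2:
......
......
......
...OOO
...OO.
....OO
......
Population = 7

Comparison: toroidal=9, fixed-dead=7 -> toroidal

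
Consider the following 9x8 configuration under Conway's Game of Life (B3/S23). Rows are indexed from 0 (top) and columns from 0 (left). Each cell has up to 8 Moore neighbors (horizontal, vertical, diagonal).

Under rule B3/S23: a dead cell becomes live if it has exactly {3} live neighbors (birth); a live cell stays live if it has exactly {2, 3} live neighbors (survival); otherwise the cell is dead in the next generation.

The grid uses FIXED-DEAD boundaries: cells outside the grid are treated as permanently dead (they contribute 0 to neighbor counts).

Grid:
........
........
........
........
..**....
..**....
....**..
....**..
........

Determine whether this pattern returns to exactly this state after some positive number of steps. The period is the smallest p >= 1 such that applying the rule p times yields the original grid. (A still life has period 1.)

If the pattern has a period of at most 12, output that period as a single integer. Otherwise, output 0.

Simulating and comparing each generation to the original:
Gen 0 (original, given above): 8 live cells
Gen 1: 6 live cells, differs from original
Gen 2: 8 live cells, MATCHES original -> period = 2

Answer: 2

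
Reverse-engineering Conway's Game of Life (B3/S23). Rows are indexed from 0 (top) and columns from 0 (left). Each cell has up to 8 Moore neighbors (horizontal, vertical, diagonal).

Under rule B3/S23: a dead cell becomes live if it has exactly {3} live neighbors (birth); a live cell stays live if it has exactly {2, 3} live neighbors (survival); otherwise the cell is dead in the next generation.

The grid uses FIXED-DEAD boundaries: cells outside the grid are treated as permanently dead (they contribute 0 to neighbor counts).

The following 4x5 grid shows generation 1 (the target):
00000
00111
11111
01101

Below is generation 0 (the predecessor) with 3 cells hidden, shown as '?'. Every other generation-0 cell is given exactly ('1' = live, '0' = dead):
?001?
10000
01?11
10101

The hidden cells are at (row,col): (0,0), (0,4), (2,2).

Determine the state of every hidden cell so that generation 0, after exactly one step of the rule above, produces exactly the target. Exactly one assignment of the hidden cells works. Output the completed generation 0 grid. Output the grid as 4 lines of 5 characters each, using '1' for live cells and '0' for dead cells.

Answer: 00010
10000
01011
10101

Derivation:
Hidden generation-0 cells (in order): (0,0), (0,4), (2,2).
A hidden cell only influences target cells in its own 3x3 neighborhood. Try each of the 2^3 = 8 assignments, step the completed generation 0 forward once under B3/S23, and compare with the target:
  (0,0)=0 (0,4)=0 (2,2)=0 -> step reproduces the target at every cell -> ACCEPT
  (0,0)=0 (0,4)=0 (2,2)=1 -> step gives (1,1)='1' but target has '0' -> reject
  (0,0)=0 (0,4)=1 (2,2)=0 -> step gives (1,3)='0' but target has '1' -> reject
  (0,0)=0 (0,4)=1 (2,2)=1 -> step gives (1,1)='1' but target has '0' -> reject
  (0,0)=1 (0,4)=0 (2,2)=0 -> step gives (1,0)='1' but target has '0' -> reject
  (0,0)=1 (0,4)=0 (2,2)=1 -> step gives (1,0)='1' but target has '0' -> reject
  (0,0)=1 (0,4)=1 (2,2)=0 -> step gives (1,0)='1' but target has '0' -> reject
  (0,0)=1 (0,4)=1 (2,2)=1 -> step gives (1,0)='1' but target has '0' -> reject
Unique solution: (0,0)=dead, (0,4)=dead, (2,2)=dead.
Check: live-neighbor counts of every cell in the completed generation 0:
11101
12333
33332
13242
Applying B3/S23 to generation 0 with these counts gives:
00000
00111
11111
01101
which matches the target exactly.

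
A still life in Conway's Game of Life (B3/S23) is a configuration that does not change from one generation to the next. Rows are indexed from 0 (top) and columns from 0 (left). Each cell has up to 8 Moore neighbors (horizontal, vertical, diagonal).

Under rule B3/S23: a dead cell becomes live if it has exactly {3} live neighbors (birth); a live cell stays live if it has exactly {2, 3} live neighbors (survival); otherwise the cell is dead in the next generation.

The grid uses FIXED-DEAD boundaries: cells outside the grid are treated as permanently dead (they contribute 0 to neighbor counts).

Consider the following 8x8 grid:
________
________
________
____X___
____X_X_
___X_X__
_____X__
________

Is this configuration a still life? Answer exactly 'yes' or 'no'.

Compute generation 1 and compare to generation 0 (given above):
Generation 1:
________
________
________
_____X__
___XX___
_____XX_
____X___
________
Cell (3,4) differs: gen0=1 vs gen1=0 -> NOT a still life.

Answer: no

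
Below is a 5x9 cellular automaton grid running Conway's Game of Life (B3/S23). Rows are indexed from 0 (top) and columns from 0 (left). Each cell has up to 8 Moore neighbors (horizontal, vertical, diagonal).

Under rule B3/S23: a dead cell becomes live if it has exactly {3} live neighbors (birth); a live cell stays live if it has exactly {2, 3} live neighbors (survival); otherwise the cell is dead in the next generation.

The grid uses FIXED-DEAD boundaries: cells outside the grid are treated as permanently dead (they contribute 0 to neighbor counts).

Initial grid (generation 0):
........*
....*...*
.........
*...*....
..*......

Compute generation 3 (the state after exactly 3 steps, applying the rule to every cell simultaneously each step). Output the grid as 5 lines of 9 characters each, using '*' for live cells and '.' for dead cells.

Simulating step by step:
Generation 0 (given above): 6 live cells
Generation 1: 0 live cells
.........
.........
.........
.........
.........
Generation 2: 0 live cells
.........
.........
.........
.........
.........
Generation 3: 0 live cells
(generation 3 grid is the final answer)

Answer: .........
.........
.........
.........
.........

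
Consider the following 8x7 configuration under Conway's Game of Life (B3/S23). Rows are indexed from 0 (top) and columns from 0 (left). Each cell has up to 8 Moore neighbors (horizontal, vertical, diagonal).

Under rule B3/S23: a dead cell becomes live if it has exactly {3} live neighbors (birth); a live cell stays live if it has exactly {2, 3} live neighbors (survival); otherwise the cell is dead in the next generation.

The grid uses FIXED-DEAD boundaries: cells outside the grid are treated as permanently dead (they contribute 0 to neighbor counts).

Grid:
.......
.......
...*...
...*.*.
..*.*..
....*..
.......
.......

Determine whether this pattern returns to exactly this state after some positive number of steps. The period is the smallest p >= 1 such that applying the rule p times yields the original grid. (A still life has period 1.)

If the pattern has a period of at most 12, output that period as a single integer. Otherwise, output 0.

Simulating and comparing each generation to the original:
Gen 0 (original, given above): 6 live cells
Gen 1: 6 live cells, differs from original
Gen 2: 6 live cells, MATCHES original -> period = 2

Answer: 2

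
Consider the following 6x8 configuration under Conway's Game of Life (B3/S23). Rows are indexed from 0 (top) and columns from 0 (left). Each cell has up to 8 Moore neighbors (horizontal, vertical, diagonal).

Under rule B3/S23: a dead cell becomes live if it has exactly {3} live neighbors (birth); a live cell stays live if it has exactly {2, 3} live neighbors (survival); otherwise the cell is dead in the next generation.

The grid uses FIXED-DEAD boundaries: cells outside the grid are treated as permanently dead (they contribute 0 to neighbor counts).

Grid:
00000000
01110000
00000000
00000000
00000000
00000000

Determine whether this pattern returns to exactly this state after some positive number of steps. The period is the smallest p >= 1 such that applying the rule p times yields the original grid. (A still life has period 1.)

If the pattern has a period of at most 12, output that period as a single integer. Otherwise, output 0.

Simulating and comparing each generation to the original:
Gen 0 (original, given above): 3 live cells
Gen 1: 3 live cells, differs from original
Gen 2: 3 live cells, MATCHES original -> period = 2

Answer: 2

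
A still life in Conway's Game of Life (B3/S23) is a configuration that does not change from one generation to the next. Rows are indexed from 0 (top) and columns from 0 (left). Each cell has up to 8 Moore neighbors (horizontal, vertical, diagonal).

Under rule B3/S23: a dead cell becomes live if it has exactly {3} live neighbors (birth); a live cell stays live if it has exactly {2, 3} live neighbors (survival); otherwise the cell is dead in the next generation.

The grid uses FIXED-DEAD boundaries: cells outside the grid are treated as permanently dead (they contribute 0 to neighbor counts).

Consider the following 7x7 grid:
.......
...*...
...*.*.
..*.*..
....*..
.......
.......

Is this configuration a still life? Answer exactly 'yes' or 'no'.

Answer: no

Derivation:
Compute generation 1 and compare to generation 0 (given above):
Generation 1:
.......
....*..
..**...
....**.
...*...
.......
.......
Cell (1,3) differs: gen0=1 vs gen1=0 -> NOT a still life.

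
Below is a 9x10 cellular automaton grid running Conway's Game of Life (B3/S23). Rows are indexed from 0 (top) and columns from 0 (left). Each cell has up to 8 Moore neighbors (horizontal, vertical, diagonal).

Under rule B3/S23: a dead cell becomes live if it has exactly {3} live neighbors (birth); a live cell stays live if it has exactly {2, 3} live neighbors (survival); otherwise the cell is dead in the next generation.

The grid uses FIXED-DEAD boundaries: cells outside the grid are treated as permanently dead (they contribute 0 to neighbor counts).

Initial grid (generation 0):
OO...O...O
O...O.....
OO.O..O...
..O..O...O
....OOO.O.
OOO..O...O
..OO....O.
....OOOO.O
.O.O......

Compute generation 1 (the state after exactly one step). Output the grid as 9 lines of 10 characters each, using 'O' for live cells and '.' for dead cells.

Answer: OO........
..O.OO....
OOOOOO....
.OOO...O..
..OOO.O.OO
.OO..OOOOO
..OO...OOO
....OOOOO.
....OOO...

Derivation:
Simulating step by step:
Generation 0 (given above): 32 live cells
Generation 1: 41 live cells
(generation 1 grid is the final answer)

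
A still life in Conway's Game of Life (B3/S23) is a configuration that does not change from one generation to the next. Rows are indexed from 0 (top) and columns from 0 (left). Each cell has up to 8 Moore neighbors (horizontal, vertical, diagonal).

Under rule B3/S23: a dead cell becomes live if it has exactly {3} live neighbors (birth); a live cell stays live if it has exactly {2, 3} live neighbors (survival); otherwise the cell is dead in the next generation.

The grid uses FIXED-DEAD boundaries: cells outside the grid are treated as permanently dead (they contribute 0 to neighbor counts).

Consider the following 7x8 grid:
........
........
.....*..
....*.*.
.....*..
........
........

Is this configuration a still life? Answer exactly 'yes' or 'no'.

Compute generation 1 and compare to generation 0 (given above):
Generation 1:
........
........
.....*..
....*.*.
.....*..
........
........
The grids are IDENTICAL -> still life.

Answer: yes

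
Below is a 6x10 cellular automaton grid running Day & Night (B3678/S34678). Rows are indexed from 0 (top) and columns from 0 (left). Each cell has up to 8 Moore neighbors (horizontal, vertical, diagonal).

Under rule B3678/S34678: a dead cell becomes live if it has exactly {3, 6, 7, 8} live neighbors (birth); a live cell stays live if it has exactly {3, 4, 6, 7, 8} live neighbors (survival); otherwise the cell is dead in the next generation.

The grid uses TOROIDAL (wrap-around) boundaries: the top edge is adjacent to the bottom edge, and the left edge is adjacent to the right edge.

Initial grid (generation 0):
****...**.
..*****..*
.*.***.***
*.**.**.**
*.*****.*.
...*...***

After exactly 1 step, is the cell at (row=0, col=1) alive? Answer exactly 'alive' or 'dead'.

Simulating step by step:
Generation 0 (given above): 37 live cells
Generation 1: 32 live cells
**...*.*..
..*****.**
.*******..
*..***.*.*
*.*..***.*
..*..*....

Cell (0,1) at generation 1: 1 -> alive

Answer: alive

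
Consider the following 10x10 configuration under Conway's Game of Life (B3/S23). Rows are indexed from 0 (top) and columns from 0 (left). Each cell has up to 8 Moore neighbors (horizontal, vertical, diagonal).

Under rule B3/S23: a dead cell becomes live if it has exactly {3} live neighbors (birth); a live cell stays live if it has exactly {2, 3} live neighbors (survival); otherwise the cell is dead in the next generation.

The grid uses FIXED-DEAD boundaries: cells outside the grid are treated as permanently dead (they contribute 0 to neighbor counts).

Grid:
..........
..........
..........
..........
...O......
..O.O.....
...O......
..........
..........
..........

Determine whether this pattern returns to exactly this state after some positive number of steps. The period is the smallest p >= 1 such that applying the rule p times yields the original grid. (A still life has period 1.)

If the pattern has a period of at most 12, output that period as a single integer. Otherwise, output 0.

Simulating and comparing each generation to the original:
Gen 0 (original, given above): 4 live cells
Gen 1: 4 live cells, MATCHES original -> period = 1

Answer: 1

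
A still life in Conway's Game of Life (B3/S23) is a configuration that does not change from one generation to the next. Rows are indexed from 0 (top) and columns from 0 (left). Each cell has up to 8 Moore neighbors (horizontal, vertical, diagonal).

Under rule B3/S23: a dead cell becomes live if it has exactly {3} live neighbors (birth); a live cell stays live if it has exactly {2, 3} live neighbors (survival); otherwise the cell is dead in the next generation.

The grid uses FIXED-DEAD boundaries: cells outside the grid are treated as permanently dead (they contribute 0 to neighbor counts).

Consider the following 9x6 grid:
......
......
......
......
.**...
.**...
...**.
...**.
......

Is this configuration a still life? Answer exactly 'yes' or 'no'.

Answer: no

Derivation:
Compute generation 1 and compare to generation 0 (given above):
Generation 1:
......
......
......
......
.**...
.*....
....*.
...**.
......
Cell (5,2) differs: gen0=1 vs gen1=0 -> NOT a still life.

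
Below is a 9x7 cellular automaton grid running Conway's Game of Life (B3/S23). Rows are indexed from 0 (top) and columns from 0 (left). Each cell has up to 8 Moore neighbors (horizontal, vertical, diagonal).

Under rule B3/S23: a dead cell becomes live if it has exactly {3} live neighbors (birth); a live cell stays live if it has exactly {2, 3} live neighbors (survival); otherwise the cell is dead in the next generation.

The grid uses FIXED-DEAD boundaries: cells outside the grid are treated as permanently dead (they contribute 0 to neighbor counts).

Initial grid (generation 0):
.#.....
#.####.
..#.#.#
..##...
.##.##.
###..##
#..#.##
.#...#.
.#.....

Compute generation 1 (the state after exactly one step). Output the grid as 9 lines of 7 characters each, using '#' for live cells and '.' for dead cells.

Simulating step by step:
Generation 0 (given above): 27 live cells
Generation 1: 19 live cells
(generation 1 grid is the final answer)

Answer: .####..
..#.##.
.......
.......
#...###
#......
#......
###.###
.......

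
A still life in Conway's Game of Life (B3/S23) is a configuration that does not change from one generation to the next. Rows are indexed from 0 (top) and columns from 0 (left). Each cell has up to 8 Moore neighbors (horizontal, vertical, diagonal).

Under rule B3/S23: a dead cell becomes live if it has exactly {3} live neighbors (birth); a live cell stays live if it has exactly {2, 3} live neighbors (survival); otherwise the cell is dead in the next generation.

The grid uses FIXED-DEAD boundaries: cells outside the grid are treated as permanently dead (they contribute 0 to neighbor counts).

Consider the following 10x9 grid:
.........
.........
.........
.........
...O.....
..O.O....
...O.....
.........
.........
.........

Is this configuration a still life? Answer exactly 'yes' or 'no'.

Compute generation 1 and compare to generation 0 (given above):
Generation 1:
.........
.........
.........
.........
...O.....
..O.O....
...O.....
.........
.........
.........
The grids are IDENTICAL -> still life.

Answer: yes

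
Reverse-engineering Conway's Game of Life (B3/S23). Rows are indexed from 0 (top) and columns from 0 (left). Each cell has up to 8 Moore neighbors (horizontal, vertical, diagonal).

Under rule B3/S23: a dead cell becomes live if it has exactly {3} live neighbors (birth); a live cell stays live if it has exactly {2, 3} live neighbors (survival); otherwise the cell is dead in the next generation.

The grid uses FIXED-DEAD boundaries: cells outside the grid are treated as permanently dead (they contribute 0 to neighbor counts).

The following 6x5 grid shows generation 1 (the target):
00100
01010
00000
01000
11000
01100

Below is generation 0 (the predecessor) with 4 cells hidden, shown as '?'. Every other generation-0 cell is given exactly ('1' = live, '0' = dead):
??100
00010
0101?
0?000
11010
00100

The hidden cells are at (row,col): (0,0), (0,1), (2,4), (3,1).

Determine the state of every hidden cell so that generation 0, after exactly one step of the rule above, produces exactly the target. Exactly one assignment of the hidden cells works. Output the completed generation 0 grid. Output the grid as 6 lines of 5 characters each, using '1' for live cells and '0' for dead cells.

Answer: 01100
00010
01010
01000
11010
00100

Derivation:
Hidden generation-0 cells (in order): (0,0), (0,1), (2,4), (3,1).
A hidden cell only influences target cells in its own 3x3 neighborhood. Try each of the 2^4 = 16 assignments, step the completed generation 0 forward once under B3/S23, and compare with the target:
  (0,0)=0 (0,1)=0 (2,4)=0 (3,1)=0 -> step gives (0,2)='0' but target has '1' -> reject
  (0,0)=0 (0,1)=0 (2,4)=0 (3,1)=1 -> step gives (0,2)='0' but target has '1' -> reject
  (0,0)=0 (0,1)=0 (2,4)=1 (3,1)=0 -> step gives (0,2)='0' but target has '1' -> reject
  (0,0)=0 (0,1)=0 (2,4)=1 (3,1)=1 -> step gives (0,2)='0' but target has '1' -> reject
  (0,0)=0 (0,1)=1 (2,4)=0 (3,1)=0 -> step gives (2,2)='1' but target has '0' -> reject
  (0,0)=0 (0,1)=1 (2,4)=0 (3,1)=1 -> step reproduces the target at every cell -> ACCEPT
  (0,0)=0 (0,1)=1 (2,4)=1 (3,1)=0 -> step gives (1,4)='1' but target has '0' -> reject
  (0,0)=0 (0,1)=1 (2,4)=1 (3,1)=1 -> step gives (1,4)='1' but target has '0' -> reject
  (0,0)=1 (0,1)=0 (2,4)=0 (3,1)=0 -> step gives (0,2)='0' but target has '1' -> reject
  (0,0)=1 (0,1)=0 (2,4)=0 (3,1)=1 -> step gives (0,2)='0' but target has '1' -> reject
  (0,0)=1 (0,1)=0 (2,4)=1 (3,1)=0 -> step gives (0,2)='0' but target has '1' -> reject
  (0,0)=1 (0,1)=0 (2,4)=1 (3,1)=1 -> step gives (0,2)='0' but target has '1' -> reject
  (0,0)=1 (0,1)=1 (2,4)=0 (3,1)=0 -> step gives (0,1)='1' but target has '0' -> reject
  (0,0)=1 (0,1)=1 (2,4)=0 (3,1)=1 -> step gives (0,1)='1' but target has '0' -> reject
  (0,0)=1 (0,1)=1 (2,4)=1 (3,1)=0 -> step gives (0,1)='1' but target has '0' -> reject
  (0,0)=1 (0,1)=1 (2,4)=1 (3,1)=1 -> step gives (0,1)='1' but target has '0' -> reject
Unique solution: (0,0)=dead, (0,1)=live, (2,4)=dead, (3,1)=live.
Check: live-neighbor counts of every cell in the completed generation 0:
11221
23522
21412
43522
23411
23221
Applying B3/S23 to generation 0 with these counts gives:
00100
01010
00000
01000
11000
01100
which matches the target exactly.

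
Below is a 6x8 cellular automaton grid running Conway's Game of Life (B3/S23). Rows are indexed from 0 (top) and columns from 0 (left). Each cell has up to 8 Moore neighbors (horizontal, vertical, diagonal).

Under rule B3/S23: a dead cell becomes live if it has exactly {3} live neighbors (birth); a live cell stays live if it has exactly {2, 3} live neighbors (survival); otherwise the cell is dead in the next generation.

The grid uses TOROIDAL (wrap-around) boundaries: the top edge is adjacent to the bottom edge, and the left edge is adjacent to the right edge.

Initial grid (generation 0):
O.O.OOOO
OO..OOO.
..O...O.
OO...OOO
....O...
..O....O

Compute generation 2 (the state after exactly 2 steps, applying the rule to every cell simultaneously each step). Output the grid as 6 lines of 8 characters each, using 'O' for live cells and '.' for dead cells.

Simulating step by step:
Generation 0 (given above): 21 live cells
Generation 1: 18 live cells
..O.O...
O.O.O...
..O.O...
OO...OOO
.O...O..
OO..O..O
Generation 2: 26 live cells
(generation 2 grid is the final answer)

Answer: ..O.OO.O
..O.OO..
..O.O.O.
OOO.OOOO
..O.OO..
OOOOOO..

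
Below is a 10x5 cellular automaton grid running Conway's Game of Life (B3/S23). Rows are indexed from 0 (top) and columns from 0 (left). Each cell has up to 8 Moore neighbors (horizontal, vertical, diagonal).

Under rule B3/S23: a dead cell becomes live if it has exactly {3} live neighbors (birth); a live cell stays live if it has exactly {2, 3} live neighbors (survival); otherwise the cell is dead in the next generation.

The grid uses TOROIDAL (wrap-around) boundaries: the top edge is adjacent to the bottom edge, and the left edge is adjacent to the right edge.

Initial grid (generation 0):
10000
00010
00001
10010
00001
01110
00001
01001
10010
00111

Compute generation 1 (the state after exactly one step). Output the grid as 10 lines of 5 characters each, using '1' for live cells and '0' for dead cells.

Simulating step by step:
Generation 0 (given above): 17 live cells
Generation 1: 23 live cells
(generation 1 grid is the final answer)

Answer: 00100
00001
00011
10010
11001
10111
01001
00011
11000
11110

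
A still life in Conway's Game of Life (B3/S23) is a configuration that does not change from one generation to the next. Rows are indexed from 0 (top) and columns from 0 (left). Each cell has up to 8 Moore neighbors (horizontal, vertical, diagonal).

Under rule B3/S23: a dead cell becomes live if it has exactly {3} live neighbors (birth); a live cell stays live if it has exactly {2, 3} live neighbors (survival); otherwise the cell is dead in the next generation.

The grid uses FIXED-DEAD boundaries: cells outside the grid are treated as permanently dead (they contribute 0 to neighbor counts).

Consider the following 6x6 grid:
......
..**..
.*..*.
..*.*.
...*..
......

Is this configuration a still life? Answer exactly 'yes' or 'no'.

Answer: yes

Derivation:
Compute generation 1 and compare to generation 0 (given above):
Generation 1:
......
..**..
.*..*.
..*.*.
...*..
......
The grids are IDENTICAL -> still life.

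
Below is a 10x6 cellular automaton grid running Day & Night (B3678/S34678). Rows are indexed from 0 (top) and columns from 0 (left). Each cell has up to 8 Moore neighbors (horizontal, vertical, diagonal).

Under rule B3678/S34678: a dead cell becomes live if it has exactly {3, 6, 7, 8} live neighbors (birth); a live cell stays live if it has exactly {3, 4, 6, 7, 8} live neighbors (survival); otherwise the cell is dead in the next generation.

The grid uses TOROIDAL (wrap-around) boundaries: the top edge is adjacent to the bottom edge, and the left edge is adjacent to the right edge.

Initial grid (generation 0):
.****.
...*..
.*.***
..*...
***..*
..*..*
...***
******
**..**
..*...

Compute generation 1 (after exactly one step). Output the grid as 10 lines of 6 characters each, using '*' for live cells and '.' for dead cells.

Answer: ..**..
***.**
...**.
..*...
****..
..*..*
....*.
***.**
....*.
..*...

Derivation:
Simulating step by step:
Generation 0 (given above): 30 live cells
Generation 1: 24 live cells
(generation 1 grid is the final answer)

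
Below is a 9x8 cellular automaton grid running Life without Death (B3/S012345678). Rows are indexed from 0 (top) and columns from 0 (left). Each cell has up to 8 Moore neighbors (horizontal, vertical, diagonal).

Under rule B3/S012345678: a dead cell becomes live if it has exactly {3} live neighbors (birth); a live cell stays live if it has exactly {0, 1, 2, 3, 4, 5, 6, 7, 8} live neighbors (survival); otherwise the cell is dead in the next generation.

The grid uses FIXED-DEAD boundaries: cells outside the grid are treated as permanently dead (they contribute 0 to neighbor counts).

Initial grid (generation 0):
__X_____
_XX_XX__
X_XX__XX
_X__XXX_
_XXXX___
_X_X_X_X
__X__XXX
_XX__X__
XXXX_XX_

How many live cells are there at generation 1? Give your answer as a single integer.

Simulating step by step:
Generation 0 (given above): 35 live cells
Generation 1: 45 live cells
_XXX____
_XX_XXX_
X_XX__XX
XX__XXXX
XXXXX___
_X_X_X_X
__XX_XXX
XXX__X_X
XXXXXXX_
Population at generation 1: 45

Answer: 45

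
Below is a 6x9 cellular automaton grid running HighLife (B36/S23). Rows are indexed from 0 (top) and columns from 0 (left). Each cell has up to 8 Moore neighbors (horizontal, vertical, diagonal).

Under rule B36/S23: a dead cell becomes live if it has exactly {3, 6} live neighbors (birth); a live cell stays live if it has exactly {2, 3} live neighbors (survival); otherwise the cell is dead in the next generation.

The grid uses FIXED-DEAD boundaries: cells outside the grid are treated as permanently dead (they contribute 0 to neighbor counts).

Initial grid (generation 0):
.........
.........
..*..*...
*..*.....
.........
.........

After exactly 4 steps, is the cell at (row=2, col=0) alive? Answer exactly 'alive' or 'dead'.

Answer: dead

Derivation:
Simulating step by step:
Generation 0 (given above): 4 live cells
Generation 1: 0 live cells
.........
.........
.........
.........
.........
.........
Generation 2: 0 live cells
.........
.........
.........
.........
.........
.........
Generation 3: 0 live cells
.........
.........
.........
.........
.........
.........
Generation 4: 0 live cells
.........
.........
.........
.........
.........
.........

Cell (2,0) at generation 4: 0 -> dead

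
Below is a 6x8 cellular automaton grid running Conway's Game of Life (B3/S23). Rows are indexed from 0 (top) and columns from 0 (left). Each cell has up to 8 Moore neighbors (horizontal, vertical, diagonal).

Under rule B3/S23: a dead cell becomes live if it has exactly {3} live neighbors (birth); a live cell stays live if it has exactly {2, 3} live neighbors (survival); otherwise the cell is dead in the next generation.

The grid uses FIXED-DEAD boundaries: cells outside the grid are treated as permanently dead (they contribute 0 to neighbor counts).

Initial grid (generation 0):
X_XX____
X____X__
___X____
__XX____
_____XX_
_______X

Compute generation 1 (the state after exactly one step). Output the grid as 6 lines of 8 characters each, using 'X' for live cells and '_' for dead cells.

Simulating step by step:
Generation 0 (given above): 11 live cells
Generation 1: 13 live cells
(generation 1 grid is the final answer)

Answer: _X______
_XXXX___
__XXX___
__XXX___
______X_
______X_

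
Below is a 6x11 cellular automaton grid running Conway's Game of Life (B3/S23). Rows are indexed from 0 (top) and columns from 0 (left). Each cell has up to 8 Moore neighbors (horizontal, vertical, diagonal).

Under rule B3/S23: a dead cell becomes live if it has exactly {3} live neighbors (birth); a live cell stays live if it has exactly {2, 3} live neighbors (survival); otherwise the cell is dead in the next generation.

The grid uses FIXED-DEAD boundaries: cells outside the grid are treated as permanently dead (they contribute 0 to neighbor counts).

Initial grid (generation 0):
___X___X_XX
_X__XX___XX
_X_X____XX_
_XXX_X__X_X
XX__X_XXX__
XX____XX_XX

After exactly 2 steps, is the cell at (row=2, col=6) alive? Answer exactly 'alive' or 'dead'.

Answer: alive

Derivation:
Simulating step by step:
Generation 0 (given above): 31 live cells
Generation 1: 22 live cells
____X___XXX
___XX______
XX_X_X__X__
___X_XX____
___XX_____X
XX___XX__X_
Generation 2: 17 live cells
___XX____X_
__XX_X__X__
___X_XX____
___X_XX____
__XX_______
____XX_____

Cell (2,6) at generation 2: 1 -> alive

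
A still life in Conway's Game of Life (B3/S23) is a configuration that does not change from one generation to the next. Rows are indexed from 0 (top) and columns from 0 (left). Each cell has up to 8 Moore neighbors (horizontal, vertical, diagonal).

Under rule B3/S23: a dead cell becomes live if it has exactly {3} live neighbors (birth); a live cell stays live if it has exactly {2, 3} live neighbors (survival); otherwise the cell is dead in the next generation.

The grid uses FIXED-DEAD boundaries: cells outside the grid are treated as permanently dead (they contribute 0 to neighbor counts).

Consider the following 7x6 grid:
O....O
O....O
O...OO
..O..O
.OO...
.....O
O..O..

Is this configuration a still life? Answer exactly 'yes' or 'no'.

Compute generation 1 and compare to generation 0 (given above):
Generation 1:
......
OO...O
.O..OO
..OOOO
.OO...
.OO...
......
Cell (0,0) differs: gen0=1 vs gen1=0 -> NOT a still life.

Answer: no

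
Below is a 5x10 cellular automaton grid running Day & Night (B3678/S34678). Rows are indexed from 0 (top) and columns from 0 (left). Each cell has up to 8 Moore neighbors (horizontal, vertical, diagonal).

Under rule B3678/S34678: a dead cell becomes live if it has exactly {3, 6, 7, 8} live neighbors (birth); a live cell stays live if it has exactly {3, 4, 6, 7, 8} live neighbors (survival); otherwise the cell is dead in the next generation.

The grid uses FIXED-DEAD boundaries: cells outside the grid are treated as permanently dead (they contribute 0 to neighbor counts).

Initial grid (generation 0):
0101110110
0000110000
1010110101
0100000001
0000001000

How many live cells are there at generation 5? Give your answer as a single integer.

Answer: 9

Derivation:
Simulating step by step:
Generation 0 (given above): 17 live cells
Generation 1: 16 live cells
0000111000
0110100100
0101111010
0000011010
0000000000
Generation 2: 10 live cells
0001010000
0010010100
0001101000
0000011000
0000000000
Generation 3: 8 live cells
0000101000
0000010000
0000101100
0000110000
0000000000
Generation 4: 8 live cells
0000010000
0000110100
0000101000
0000011000
0000000000
Generation 5: 9 live cells
0000101000
0000110000
0000111100
0000010000
0000000000
Population at generation 5: 9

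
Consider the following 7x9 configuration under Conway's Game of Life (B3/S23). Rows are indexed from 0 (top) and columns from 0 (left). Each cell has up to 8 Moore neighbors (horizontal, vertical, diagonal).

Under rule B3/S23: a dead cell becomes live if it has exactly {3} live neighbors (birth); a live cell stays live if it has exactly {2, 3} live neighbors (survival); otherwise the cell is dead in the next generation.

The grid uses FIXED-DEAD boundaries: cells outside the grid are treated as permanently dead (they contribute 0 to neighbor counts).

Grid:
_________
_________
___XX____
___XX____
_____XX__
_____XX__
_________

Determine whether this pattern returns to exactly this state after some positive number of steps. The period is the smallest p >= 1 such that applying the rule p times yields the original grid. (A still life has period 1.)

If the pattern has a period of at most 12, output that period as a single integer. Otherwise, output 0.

Simulating and comparing each generation to the original:
Gen 0 (original, given above): 8 live cells
Gen 1: 6 live cells, differs from original
Gen 2: 8 live cells, MATCHES original -> period = 2

Answer: 2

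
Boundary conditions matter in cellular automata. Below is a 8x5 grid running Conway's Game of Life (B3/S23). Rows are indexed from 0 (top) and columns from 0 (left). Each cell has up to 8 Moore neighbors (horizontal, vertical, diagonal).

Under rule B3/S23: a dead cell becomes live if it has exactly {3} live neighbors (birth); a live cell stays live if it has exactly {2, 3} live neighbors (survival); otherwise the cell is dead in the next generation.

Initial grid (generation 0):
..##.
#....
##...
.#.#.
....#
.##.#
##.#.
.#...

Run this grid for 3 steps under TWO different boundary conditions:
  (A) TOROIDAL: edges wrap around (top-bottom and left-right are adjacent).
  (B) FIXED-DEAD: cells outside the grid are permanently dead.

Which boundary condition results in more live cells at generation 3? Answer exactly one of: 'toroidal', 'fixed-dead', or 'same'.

Answer: fixed-dead

Derivation:
Under TOROIDAL boundary, generation 3:
.....
.....
.....
.....
....#
#..#.
###..
.....
Population = 6

Under FIXED-DEAD boundary, generation 3:
.....
.....
..##.
.....
...#.
...#.
#..#.
.##..
Population = 8

Comparison: toroidal=6, fixed-dead=8 -> fixed-dead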